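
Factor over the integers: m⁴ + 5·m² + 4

(m² + 1)·(m² + 4)

Substitute u = m² to get a quadratic in u, then factor.
m² + 1 is irreducible over ℤ (sum of squares).
m² + 4 is irreducible over ℤ (sum of squares).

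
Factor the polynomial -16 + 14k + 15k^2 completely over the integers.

(3k - 2)(5k + 8)

Need a pair with product 15·(-16) = -240 and sum 14: that's -10 and 24.
Split the middle term: 15k^2 - 10k + 24k - 16 = 5k(3k - 2) + 8(3k - 2).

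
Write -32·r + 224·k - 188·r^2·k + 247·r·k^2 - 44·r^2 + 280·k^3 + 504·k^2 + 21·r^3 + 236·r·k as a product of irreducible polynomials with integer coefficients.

Group: 3·r·(7·r^2 - 44·r·k + 4·r - 35·k^2 - 28·k) + (-8·k - 8)·(7·r^2 - 44·r·k + 4·r - 35·k^2 - 28·k); both groups contain (7·r^2 - 44·r·k + 4·r - 35·k^2 - 28·k), so (3·r - 8·k - 8) is a factor with cofactor 7·r^2 - 44·r·k + 4·r - 35·k^2 - 28·k.
The cofactor groups again: 7·r^2 - 44·r·k + 4·r - 35·k^2 - 28·k = 7·r·(r - 7·k) + (5·k + 4)·(r - 7·k); both groups contain (r - 7·k), giving (7·r + 5·k + 4)·(r - 7·k).

(r - 7·k)·(3·r - 8·k - 8)·(7·r + 5·k + 4)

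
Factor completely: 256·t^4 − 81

(4·t + 3)·(4·t − 3)·(16·t^2 + 9)

Difference of squares twice: with A = 4·t and B = 3, A⁴ − B⁴ = (A² − B²)(A² + B²), and A² − B² factors again.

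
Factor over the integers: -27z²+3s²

Factor out 3, leaving s²-9z², which is a difference of two squares.

3(s+3z)(s-3z)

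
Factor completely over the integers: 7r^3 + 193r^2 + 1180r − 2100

Among the possible rational roots, r = −15 is a root, so (r + 15) divides it; the quotient is 7r^2 + 88r − 140.
The remaining quadratic factors as (r + 14)(7r − 10).

(7r − 10)(r + 14)(r + 15)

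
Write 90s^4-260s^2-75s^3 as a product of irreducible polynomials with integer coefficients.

5s^2(3s+4)(6s-13)

Pull out the common factor 5s^2, then factor the remaining trinomial.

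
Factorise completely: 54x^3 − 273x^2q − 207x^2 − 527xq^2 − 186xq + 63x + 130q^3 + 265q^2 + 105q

(2x − 13q − 7)(9x − 2q − 3)(3x + 5q)

Group: 3x(18x^2 − 121xq − 69x + 26q^2 + 53q + 21) + 5q(18x^2 − 121xq − 69x + 26q^2 + 53q + 21); both groups contain (18x^2 − 121xq − 69x + 26q^2 + 53q + 21), so (3x + 5q) is a factor with cofactor 18x^2 − 121xq − 69x + 26q^2 + 53q + 21.
The cofactor groups again: 18x^2 − 121xq − 69x + 26q^2 + 53q + 21 = 2x(9x − 2q − 3) + (−13q − 7)(9x − 2q − 3); both groups contain (9x − 2q − 3), giving (2x − 13q − 7)(9x − 2q − 3).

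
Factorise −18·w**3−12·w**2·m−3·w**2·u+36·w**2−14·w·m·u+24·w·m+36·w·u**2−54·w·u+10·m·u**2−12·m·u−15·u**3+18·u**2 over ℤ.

−(2·w−u)·(3·w+2·m−3·u)·(3·w+5·u−6)

Group: 3·w·(−6·w**2−7·w·u+12·w+5·u**2−6·u) + (2·m−3·u)·(−6·w**2−7·w·u+12·w+5·u**2−6·u); both groups contain (−6·w**2−7·w·u+12·w+5·u**2−6·u), so (3·w+2·m−3·u) is a factor with cofactor −6·w**2−7·w·u+12·w+5·u**2−6·u.
The cofactor groups again: −6·w**2−7·w·u+12·w+5·u**2−6·u = −2·w·(3·w+5·u−6) + u·(3·w+5·u−6); both groups contain (3·w+5·u−6), giving −(2·w−u)·(3·w+5·u−6).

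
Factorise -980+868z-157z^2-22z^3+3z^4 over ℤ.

Testing divisors of the constant over divisors of the leading coefficient, z = 7/3 is a root, so (3z-7) divides it; the quotient is z^3-5z^2-64z+140.
Next, z = 10 is a root, so (z-10) divides it; the quotient is z^2+5z-14.
The remaining quadratic factors as (z+7)(z-2).

(3z-7)(z+7)(z-10)(z-2)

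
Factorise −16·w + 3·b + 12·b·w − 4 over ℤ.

(3·b − 4)·(4·w + 1)

Group as (12·b·w + 3·b) + (−16·w − 4) = 3·b·(4·w + 1) − 4·(4·w + 1).
Both groups share the factor (4·w + 1).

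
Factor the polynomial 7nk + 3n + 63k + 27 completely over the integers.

Group as (7nk + 3n) + (63k + 27) = n(7k + 3) + 9(7k + 3).
Both groups share the factor (7k + 3).

(7k + 3)(n + 9)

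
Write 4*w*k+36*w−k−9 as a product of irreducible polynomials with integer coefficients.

Group as (4*w*k+36*w) + (−k−9) = 4*w*(k+9) − (k+9).
Both groups share the factor (k+9).

(4*w−1)*(k+9)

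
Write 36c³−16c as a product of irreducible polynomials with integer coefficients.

4c(3c+2)(3c−2)

Pull out the common factor 4c; 9c²−4 is a difference of squares.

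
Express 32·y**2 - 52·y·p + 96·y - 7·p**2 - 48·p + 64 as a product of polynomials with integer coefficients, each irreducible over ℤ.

Group: 4·y·(8·y + p + 8) + (-7·p + 8)·(8·y + p + 8); both groups contain (8·y + p + 8).

(4·y - 7·p + 8)·(8·y + p + 8)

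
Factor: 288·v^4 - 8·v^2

Factor out 8·v^2, leaving 36·v^2 - 1, which is a difference of two squares.

8·v^2·(6·v + 1)·(6·v - 1)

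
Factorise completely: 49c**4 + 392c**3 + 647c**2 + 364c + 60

Trying the rational-root candidates, c = -5/7 is a root, giving the factor (7c + 5) and quotient 7c**3 + 51c**2 + 56c + 12.
Then c = -2/7 is a root, giving the factor (7c + 2) and quotient c**2 + 7c + 6.
The remaining quadratic factors as (c + 6)(c + 1).

(7c + 2)(7c + 5)(c + 1)(c + 6)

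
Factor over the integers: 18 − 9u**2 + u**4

(u**2 − 3)(u**2 − 6)

Substitute w = u**2 to get a quadratic in w, then factor.
u**2 − 3 is irreducible over ℤ (3 is not a perfect square).
u**2 − 6 is irreducible over ℤ (6 is not a perfect square).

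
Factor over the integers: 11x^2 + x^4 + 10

(x^2 + 1)(x^2 + 10)

Substitute u = x^2 to get a quadratic in u, then factor.
x^2 + 10 is irreducible over ℤ (always positive, so no real roots).
x^2 + 1 is irreducible over ℤ (sum of squares).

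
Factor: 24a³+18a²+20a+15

(4a+3)(6a²+5)

Group as (24a³+20a) + (18a²+15) = 4a(6a²+5) + 3(6a²+5).
Both groups share the factor (6a²+5).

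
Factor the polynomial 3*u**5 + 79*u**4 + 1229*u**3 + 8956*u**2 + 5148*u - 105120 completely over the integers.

Among the possible rational roots, u = 8/3 is a root, so (3*u - 8) divides it; the quotient is u**4 + 29*u**3 + 487*u**2 + 4284*u + 13140.
Next, u = -6 is a root, so (u + 6) is a factor; dividing leaves u**3 + 23*u**2 + 349*u + 2190.
Then u = -10 is a root, so (u + 10) is a factor; dividing leaves u**2 + 13*u + 219.
The quadratic u**2 + 13*u + 219 has discriminant -707 < 0 and is irreducible over ℤ.

(3*u - 8)*(u + 10)*(u + 6)*(u**2 + 13*u + 219)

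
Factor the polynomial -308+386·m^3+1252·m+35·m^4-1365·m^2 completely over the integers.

Trying the rational-root candidates, m = 1 is a root, giving the factor (m-1) and quotient 35·m^3+421·m^2-944·m+308.
Next, m = 11/7 is a root, so (7·m-11) divides it; the quotient is 5·m^2+68·m-28.
The remaining quadratic factors as (5·m-2)(m+14).

(5·m-2)·(7·m-11)·(m+14)·(m-1)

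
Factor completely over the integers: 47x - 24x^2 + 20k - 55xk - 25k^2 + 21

-(3x + 5k - 7)(8x + 5k + 3)

Group: -8x(3x + 5k - 7) + (-5k - 3)(3x + 5k - 7); both groups contain (3x + 5k - 7).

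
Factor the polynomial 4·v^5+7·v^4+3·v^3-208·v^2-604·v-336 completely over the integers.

(4·v+3)·(v+2)·(v-4)·(v^2+3·v+14)

Testing divisors of the constant over divisors of the leading coefficient, v = 4 is a root, so (v-4) is a factor; dividing leaves 4·v^4+23·v^3+95·v^2+172·v+84.
Then v = -2 is a root, so (v+2) is a factor; dividing leaves 4·v^3+15·v^2+65·v+42.
Then v = -3/4 is a root, giving the factor (4·v+3) and quotient v^2+3·v+14.
The quadratic v^2+3·v+14 has discriminant -47 < 0 and is irreducible over ℤ.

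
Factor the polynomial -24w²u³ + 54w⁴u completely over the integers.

Pull out the common factor 6w²u; 9w² - 4u² is a difference of squares.

6uw²(3w - 2u)(3w + 2u)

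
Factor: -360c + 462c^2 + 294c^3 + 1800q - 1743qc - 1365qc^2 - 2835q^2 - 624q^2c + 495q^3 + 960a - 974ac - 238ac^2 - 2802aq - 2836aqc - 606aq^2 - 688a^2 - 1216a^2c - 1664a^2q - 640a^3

-(10a + 11q + 14c - 8)(8a - 3q + 7c + 15)(8a + 15q - 3c)

Group: 8a(-80a^2 - 58aq - 182ac - 86a + 33q^2 - 35qc - 189q - 98c^2 - 154c + 120) + (15q - 3c)(-80a^2 - 58aq - 182ac - 86a + 33q^2 - 35qc - 189q - 98c^2 - 154c + 120); both groups contain (-80a^2 - 58aq - 182ac - 86a + 33q^2 - 35qc - 189q - 98c^2 - 154c + 120), so (8a + 15q - 3c) is a factor with cofactor -80a^2 - 58aq - 182ac - 86a + 33q^2 - 35qc - 189q - 98c^2 - 154c + 120.
The cofactor groups again: -80a^2 - 58aq - 182ac - 86a + 33q^2 - 35qc - 189q - 98c^2 - 154c + 120 = -10a(8a - 3q + 7c + 15) + (-11q - 14c + 8)(8a - 3q + 7c + 15); both groups contain (8a - 3q + 7c + 15), giving -(10a + 11q + 14c - 8)(8a - 3q + 7c + 15).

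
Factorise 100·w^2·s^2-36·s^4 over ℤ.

Factor out 4·s^2, leaving 25·w^2-9·s^2, which is a difference of two squares.

4·s^2·(5·w-3·s)·(5·w+3·s)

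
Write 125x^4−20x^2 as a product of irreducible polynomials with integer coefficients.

5x^2(5x+2)(5x−2)

Every term has a factor of 5x^2. Then 25x^2−4 = (5x)² − (2)².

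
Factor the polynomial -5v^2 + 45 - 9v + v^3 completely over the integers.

(v + 3)(v - 3)(v - 5)

Among the possible rational roots, v = -3 is a root, giving the factor (v + 3) and quotient v^2 - 8v + 15.
The remaining quadratic factors as (v - 5)(v - 3).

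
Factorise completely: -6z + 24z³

6z(2z + 1)(2z - 1)

Every term has a factor of 6z. Then 4z² - 1 = (2z)² − (1)².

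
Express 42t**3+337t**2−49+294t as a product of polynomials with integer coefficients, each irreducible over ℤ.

(6t+7)(7t−1)(t+7)

Among the possible rational roots, t = 1/7 is a root, so (7t−1) is a factor; dividing leaves 6t**2+49t+49.
The remaining quadratic factors as (t+7)(6t+7).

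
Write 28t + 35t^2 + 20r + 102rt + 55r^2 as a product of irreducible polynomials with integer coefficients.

Group: 5r(11r + 5t + 4) + 7t(11r + 5t + 4); both groups contain (11r + 5t + 4).

(11r + 5t + 4)(5r + 7t)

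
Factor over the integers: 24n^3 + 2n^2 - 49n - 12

Among the possible rational roots, n = 3/2 is a root, so (2n - 3) divides it; the quotient is 12n^2 + 19n + 4.
The remaining quadratic factors as (4n + 1)(3n + 4).

(2n - 3)(3n + 4)(4n + 1)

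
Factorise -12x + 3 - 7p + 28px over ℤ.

(4x - 1)(7p - 3)

Group as (28px - 7p) + (-12x + 3) = 7p(4x - 1) - 3(4x - 1).
Both groups share the factor (4x - 1).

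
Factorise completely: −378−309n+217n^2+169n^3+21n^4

(3n+7)(7n−9)(n+1)(n+6)

By the rational root theorem, n = −1 is a root, giving the factor (n+1) and quotient 21n^3+148n^2+69n−378.
Next, n = −7/3 is a root, so (3n+7) divides it; the quotient is 7n^2+33n−54.
The remaining quadratic factors as (n+6)(7n−9).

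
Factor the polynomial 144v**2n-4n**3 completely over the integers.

4n(6v-n)(6v+n)

Factor out 4n, leaving 36v**2-n**2, which is a difference of two squares.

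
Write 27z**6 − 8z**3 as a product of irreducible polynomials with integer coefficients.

z**3(3z − 2)(9z**2 + 6z + 4)

Pull out the common factor z**3, leaving 27z**3 − 8.
Recognize a difference of cubes with the parts 3z and 2.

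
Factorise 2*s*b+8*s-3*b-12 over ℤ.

Group as (2*s*b+8*s) + (-3*b-12) = 2*s*(b+4) - 3*(b+4).
Both groups share the factor (b+4).

(2*s-3)*(b+4)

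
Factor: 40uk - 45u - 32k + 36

Group as (40uk - 45u) + (-32k + 36) = 5u(8k - 9) - 4(8k - 9).
Both groups share the factor (8k - 9).

(5u - 4)(8k - 9)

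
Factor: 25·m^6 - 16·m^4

m^4·(5·m + 4)·(5·m - 4)

Every term has a factor of m^4; factoring it out leaves 25·m^2 - 16.
Recognize a difference of squares with the parts 5·m and 4.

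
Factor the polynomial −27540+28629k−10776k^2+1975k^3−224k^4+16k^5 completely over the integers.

(4k−15)(4k−9)(k−4)(k^2−4k+51)

Trying the rational-root candidates, k = 15/4 is a root, giving the factor (4k−15) and quotient 4k^4−41k^3+340k^2−1419k+1836.
Continuing, k = 4 is a root, so (k−4) is a factor; dividing leaves 4k^3−25k^2+240k−459.
Then k = 9/4 is a root, giving the factor (4k−9) and quotient k^2−4k+51.
The quadratic k^2−4k+51 has discriminant −188 < 0 and is irreducible over ℤ.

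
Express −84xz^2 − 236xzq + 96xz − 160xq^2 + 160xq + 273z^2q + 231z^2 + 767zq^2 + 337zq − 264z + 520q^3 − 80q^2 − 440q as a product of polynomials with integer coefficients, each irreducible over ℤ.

−(4x − 13q − 11)(3z + 5q)(7z + 8q − 8)

Group: 3z(−28xz − 32xq + 32x + 91zq + 77z + 104q^2 − 16q − 88) + 5q(−28xz − 32xq + 32x + 91zq + 77z + 104q^2 − 16q − 88); both groups contain (−28xz − 32xq + 32x + 91zq + 77z + 104q^2 − 16q − 88), so (3z + 5q) is a factor with cofactor −28xz − 32xq + 32x + 91zq + 77z + 104q^2 − 16q − 88.
The cofactor groups again: −28xz − 32xq + 32x + 91zq + 77z + 104q^2 − 16q − 88 = −7z(4x − 13q − 11) + (−8q + 8)(4x − 13q − 11); both groups contain (4x − 13q − 11), giving −(7z + 8q − 8)(4x − 13q − 11).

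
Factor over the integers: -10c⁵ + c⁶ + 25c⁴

c⁴(c - 5)²

Factor out c⁴ first: what remains is c² - 10c + 25.
Recognize a perfect-square trinomial with the parts c and 5.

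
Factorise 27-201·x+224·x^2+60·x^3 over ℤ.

(2·x+9)·(5·x-3)·(6·x-1)

By the rational root theorem, x = -9/2 is a root, so (2·x+9) is a factor; dividing leaves 30·x^2-23·x+3.
The remaining quadratic factors as (6·x-1)(5·x-3).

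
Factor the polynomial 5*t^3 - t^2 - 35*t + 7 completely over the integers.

(5*t - 1)*(t^2 - 7)

Group as (5*t^3 - 35*t) + (-t^2 + 7) = 5*t*(t^2 - 7) - (t^2 - 7).
Both groups share the factor (t^2 - 7).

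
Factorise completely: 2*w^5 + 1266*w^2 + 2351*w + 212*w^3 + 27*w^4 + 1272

Testing divisors of the constant over divisors of the leading coefficient, w = -3/2 is a root, giving the factor (2*w + 3) and quotient w^4 + 12*w^3 + 88*w^2 + 501*w + 424.
Next, w = -1 is a root, so (w + 1) is a factor; dividing leaves w^3 + 11*w^2 + 77*w + 424.
Then w = -8 is a root, so (w + 8) divides it; the quotient is w^2 + 3*w + 53.
The quadratic w^2 + 3*w + 53 has discriminant -203 < 0 and is irreducible over ℤ.

(2*w + 3)*(w + 1)*(w + 8)*(w^2 + 3*w + 53)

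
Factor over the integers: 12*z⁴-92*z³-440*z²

Pull out the common factor 4*z², then factor the remaining trinomial.

4*z²*(3*z+10)*(z-11)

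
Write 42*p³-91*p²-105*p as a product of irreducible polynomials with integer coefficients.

Pull out the common factor 7*p, then factor the remaining trinomial.

7*p*(6*p+5)*(p-3)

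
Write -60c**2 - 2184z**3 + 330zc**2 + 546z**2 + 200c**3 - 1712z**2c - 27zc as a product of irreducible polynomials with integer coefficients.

Group: 13z(-168z**2 - 80zc + 42z + 50c**2 - 15c) + 4c(-168z**2 - 80zc + 42z + 50c**2 - 15c); both groups contain (-168z**2 - 80zc + 42z + 50c**2 - 15c), so (13z + 4c) is a factor with cofactor -168z**2 - 80zc + 42z + 50c**2 - 15c.
The cofactor groups again: -168z**2 - 80zc + 42z + 50c**2 - 15c = -14z(12z + 10c - 3) + 5c(12z + 10c - 3); both groups contain (12z + 10c - 3), giving -(14z - 5c)(12z + 10c - 3).

-(14z - 5c)(12z + 10c - 3)(13z + 4c)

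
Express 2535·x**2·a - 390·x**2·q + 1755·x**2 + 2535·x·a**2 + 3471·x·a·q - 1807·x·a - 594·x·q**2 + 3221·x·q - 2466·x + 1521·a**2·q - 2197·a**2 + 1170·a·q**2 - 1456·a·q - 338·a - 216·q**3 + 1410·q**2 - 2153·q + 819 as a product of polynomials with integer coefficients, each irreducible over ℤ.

Group: 13·a·(195·x**2 + 195·x·a + 297·x·q - 274·x + 117·a·q - 169·a + 108·q**2 - 219·q + 91) + (-2·q + 9)·(195·x**2 + 195·x·a + 297·x·q - 274·x + 117·a·q - 169·a + 108·q**2 - 219·q + 91); both groups contain (195·x**2 + 195·x·a + 297·x·q - 274·x + 117·a·q - 169·a + 108·q**2 - 219·q + 91), so (13·a - 2·q + 9) is a factor with cofactor 195·x**2 + 195·x·a + 297·x·q - 274·x + 117·a·q - 169·a + 108·q**2 - 219·q + 91.
The cofactor groups again: 195·x**2 + 195·x·a + 297·x·q - 274·x + 117·a·q - 169·a + 108·q**2 - 219·q + 91 = 13·x·(15·x + 9·q - 13) + (13·a + 12·q - 7)·(15·x + 9·q - 13); both groups contain (15·x + 9·q - 13), giving (13·x + 13·a + 12·q - 7)·(15·x + 9·q - 13).

(13·x + 13·a + 12·q - 7)·(13·a - 2·q + 9)·(15·x + 9·q - 13)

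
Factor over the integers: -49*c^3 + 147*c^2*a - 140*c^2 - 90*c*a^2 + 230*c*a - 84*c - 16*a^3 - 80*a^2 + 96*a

Group: c*(-49*c^2 + 49*c*a - 42*c + 8*a^2 + 48*a) + (-2*a + 2)*(-49*c^2 + 49*c*a - 42*c + 8*a^2 + 48*a); both groups contain (-49*c^2 + 49*c*a - 42*c + 8*a^2 + 48*a), so (c - 2*a + 2) is a factor with cofactor -49*c^2 + 49*c*a - 42*c + 8*a^2 + 48*a.
The cofactor groups again: -49*c^2 + 49*c*a - 42*c + 8*a^2 + 48*a = -7*c*(7*c - 8*a) + (-a - 6)*(7*c - 8*a); both groups contain (7*c - 8*a), giving -(7*c + a + 6)*(7*c - 8*a).

-(c - 2*a + 2)*(7*c - 8*a)*(7*c + a + 6)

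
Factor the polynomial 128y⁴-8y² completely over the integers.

Pull out the common factor 8y²; 16y²-1 is a difference of squares.

8y²(4y+1)(4y-1)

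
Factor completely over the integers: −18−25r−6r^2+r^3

(r+1)(r+2)(r−9)

Trying the rational-root candidates, r = −2 is a root, giving the factor (r+2) and quotient r^2−8r−9.
The remaining quadratic factors as (r−9)(r+1).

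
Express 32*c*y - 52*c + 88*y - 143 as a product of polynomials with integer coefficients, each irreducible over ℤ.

(4*c + 11)*(8*y - 13)

Group as (32*c*y - 52*c) + (88*y - 143) = 4*c*(8*y - 13) + 11*(8*y - 13).
Both groups share the factor (8*y - 13).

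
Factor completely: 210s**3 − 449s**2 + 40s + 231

(5s + 3)(6s − 7)(7s − 11)

By the rational root theorem, s = 11/7 is a root, giving the factor (7s − 11) and quotient 30s**2 − 17s − 21.
The remaining quadratic factors as (5s + 3)(6s − 7).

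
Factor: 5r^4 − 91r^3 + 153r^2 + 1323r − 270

By the rational root theorem, r = −3 is a root, giving the factor (r + 3) and quotient 5r^3 − 106r^2 + 471r − 90.
Then r = 1/5 is a root, giving the factor (5r − 1) and quotient r^2 − 21r + 90.
The remaining quadratic factors as (r − 15)(r − 6).

(5r − 1)(r + 3)(r − 15)(r − 6)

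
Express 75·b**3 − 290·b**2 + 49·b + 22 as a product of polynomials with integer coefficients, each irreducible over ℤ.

(3·b − 11)·(5·b + 1)·(5·b − 2)

By the rational root theorem, b = 11/3 is a root, giving the factor (3·b − 11) and quotient 25·b**2 − 5·b − 2.
The remaining quadratic factors as (5·b + 1)(5·b − 2).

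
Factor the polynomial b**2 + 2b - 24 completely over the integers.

(b + 6)(b - 4)

Two integers with product -24 and sum 2 are 6 and -4.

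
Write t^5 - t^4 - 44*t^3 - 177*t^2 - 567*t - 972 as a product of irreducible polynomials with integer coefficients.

(t + 3)*(t + 4)*(t - 9)*(t^2 + t + 9)

Testing divisors of the constant over divisors of the leading coefficient, t = -3 is a root, giving the factor (t + 3) and quotient t^4 - 4*t^3 - 32*t^2 - 81*t - 324.
Then t = -4 is a root, so (t + 4) divides it; the quotient is t^3 - 8*t^2 - 81.
Then t = 9 is a root, so (t - 9) divides it; the quotient is t^2 + t + 9.
The quadratic t^2 + t + 9 has discriminant -35 < 0 and is irreducible over ℤ.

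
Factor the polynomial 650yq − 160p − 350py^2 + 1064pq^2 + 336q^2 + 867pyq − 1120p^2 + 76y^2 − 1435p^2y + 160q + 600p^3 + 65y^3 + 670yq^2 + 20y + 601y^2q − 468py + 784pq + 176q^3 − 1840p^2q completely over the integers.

Group: 15p(40p^2 − 109py − 128pq − 80p + 13y^2 + 115yq + 10y + 88q^2 + 80q) + (5y + 2q + 2)(40p^2 − 109py − 128pq − 80p + 13y^2 + 115yq + 10y + 88q^2 + 80q); both groups contain (40p^2 − 109py − 128pq − 80p + 13y^2 + 115yq + 10y + 88q^2 + 80q), so (15p + 5y + 2q + 2) is a factor with cofactor 40p^2 − 109py − 128pq − 80p + 13y^2 + 115yq + 10y + 88q^2 + 80q.
The cofactor groups again: 40p^2 − 109py − 128pq − 80p + 13y^2 + 115yq + 10y + 88q^2 + 80q = 8p(5p − 13y − 11q − 10) + (−y − 8q)(5p − 13y − 11q − 10); both groups contain (5p − 13y − 11q − 10), giving (8p − y − 8q)(5p − 13y − 11q − 10).

(15p + 5y + 2q + 2)(5p − 13y − 11q − 10)(8p − y − 8q)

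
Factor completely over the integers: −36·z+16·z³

Factor out 4·z, leaving 4·z²−9, which is a difference of two squares.

4·z·(2·z+3)·(2·z−3)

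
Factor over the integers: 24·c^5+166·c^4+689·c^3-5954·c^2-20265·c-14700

(4·c+7)·(6·c+7)·(c-5)·(c^2+9·c+60)

Among the possible rational roots, c = -7/4 is a root, so (4·c+7) divides it; the quotient is 6·c^4+31·c^3+118·c^2-1695·c-2100.
Then c = -7/6 is a root, so (6·c+7) divides it; the quotient is c^3+4·c^2+15·c-300.
Then c = 5 is a root, giving the factor (c-5) and quotient c^2+9·c+60.
The quadratic c^2+9·c+60 has discriminant -159 < 0 and is irreducible over ℤ.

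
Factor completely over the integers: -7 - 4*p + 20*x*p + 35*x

Group as (20*x*p + 35*x) + (-4*p - 7) = 5*x*(4*p + 7) - (4*p + 7).
Both groups share the factor (4*p + 7).

(4*p + 7)*(5*x - 1)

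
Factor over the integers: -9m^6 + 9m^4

Every term has a factor of 9m^4; factoring it out leaves -m^2 + 1.
Recognize a difference of squares with the parts 1 and m.

-9m^4(m + 1)(m - 1)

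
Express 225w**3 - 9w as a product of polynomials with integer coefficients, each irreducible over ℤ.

Every term has a factor of 9w. Then 25w**2 - 1 = (5w)² − (1)².

9w(5w + 1)(5w - 1)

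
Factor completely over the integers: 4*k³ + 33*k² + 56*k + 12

Testing divisors of the constant over divisors of the leading coefficient, k = -6 is a root, so (k + 6) is a factor; dividing leaves 4*k² + 9*k + 2.
The remaining quadratic factors as (k + 2)(4*k + 1).

(4*k + 1)*(k + 2)*(k + 6)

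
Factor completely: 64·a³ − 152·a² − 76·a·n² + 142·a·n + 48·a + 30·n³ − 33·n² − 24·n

(2·a − n)·(4·a + 5·n − 8)·(8·a − 6·n − 3)

Group: 4·a·(16·a² − 20·a·n − 6·a + 6·n² + 3·n) + (5·n − 8)·(16·a² − 20·a·n − 6·a + 6·n² + 3·n); both groups contain (16·a² − 20·a·n − 6·a + 6·n² + 3·n), so (4·a + 5·n − 8) is a factor with cofactor 16·a² − 20·a·n − 6·a + 6·n² + 3·n.
The cofactor groups again: 16·a² − 20·a·n − 6·a + 6·n² + 3·n = 2·a·(8·a − 6·n − 3) − n·(8·a − 6·n − 3); both groups contain (8·a − 6·n − 3), giving (2·a − n)·(8·a − 6·n − 3).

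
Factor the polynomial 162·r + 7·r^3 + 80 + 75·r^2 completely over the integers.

(7·r + 5)·(r + 2)·(r + 8)

Testing divisors of the constant over divisors of the leading coefficient, r = -2 is a root, so (r + 2) is a factor; dividing leaves 7·r^2 + 61·r + 40.
The remaining quadratic factors as (r + 8)(7·r + 5).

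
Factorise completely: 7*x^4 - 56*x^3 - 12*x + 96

Group as (7*x^4 - 12*x) + (-56*x^3 + 96) = x*(7*x^3 - 12) - 8*(7*x^3 - 12).
Both groups share the factor (7*x^3 - 12).

(x - 8)*(7*x^3 - 12)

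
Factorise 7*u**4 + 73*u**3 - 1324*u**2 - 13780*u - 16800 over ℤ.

Testing divisors of the constant over divisors of the leading coefficient, u = 14 is a root, so (u - 14) divides it; the quotient is 7*u**3 + 171*u**2 + 1070*u + 1200.
Continuing, u = -15 is a root, giving the factor (u + 15) and quotient 7*u**2 + 66*u + 80.
The remaining quadratic factors as (7*u + 10)(u + 8).

(7*u + 10)*(u + 15)*(u + 8)*(u - 14)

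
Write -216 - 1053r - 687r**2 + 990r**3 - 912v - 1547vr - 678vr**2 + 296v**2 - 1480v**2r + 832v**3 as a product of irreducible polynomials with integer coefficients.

Group: 8v(104v**2 + 10vr + 141v - 66r**2 + 81r + 27) + (-15r - 8)(104v**2 + 10vr + 141v - 66r**2 + 81r + 27); both groups contain (104v**2 + 10vr + 141v - 66r**2 + 81r + 27), so (8v - 15r - 8) is a factor with cofactor 104v**2 + 10vr + 141v - 66r**2 + 81r + 27.
The cofactor groups again: 104v**2 + 10vr + 141v - 66r**2 + 81r + 27 = 8v(13v + 11r + 3) + (-6r + 9)(13v + 11r + 3); both groups contain (13v + 11r + 3), giving (8v - 6r + 9)(13v + 11r + 3).

(8v - 15r - 8)(8v - 6r + 9)(13v + 11r + 3)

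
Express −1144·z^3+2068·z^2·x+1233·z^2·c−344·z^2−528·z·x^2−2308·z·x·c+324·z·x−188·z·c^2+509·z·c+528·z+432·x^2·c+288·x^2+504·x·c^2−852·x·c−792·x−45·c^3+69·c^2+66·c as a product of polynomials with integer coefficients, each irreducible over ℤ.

−(13·z−4·x−5·c+11)·(11·z−9·c−6)·(8·z−12·x+c)

Group: 11·z·(−104·z^2+188·z·x+27·z·c−88·z−48·x^2−56·x·c+132·x+5·c^2−11·c) + (−9·c−6)·(−104·z^2+188·z·x+27·z·c−88·z−48·x^2−56·x·c+132·x+5·c^2−11·c); both groups contain (−104·z^2+188·z·x+27·z·c−88·z−48·x^2−56·x·c+132·x+5·c^2−11·c), so (11·z−9·c−6) is a factor with cofactor −104·z^2+188·z·x+27·z·c−88·z−48·x^2−56·x·c+132·x+5·c^2−11·c.
The cofactor groups again: −104·z^2+188·z·x+27·z·c−88·z−48·x^2−56·x·c+132·x+5·c^2−11·c = −13·z·(8·z−12·x+c) + (4·x+5·c−11)·(8·z−12·x+c); both groups contain (8·z−12·x+c), giving −(13·z−4·x−5·c+11)·(8·z−12·x+c).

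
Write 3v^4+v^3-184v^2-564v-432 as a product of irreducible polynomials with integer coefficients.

Among the possible rational roots, v = -6 is a root, so (v+6) is a factor; dividing leaves 3v^3-17v^2-82v-72.
Then v = 9 is a root, so (v-9) is a factor; dividing leaves 3v^2+10v+8.
The remaining quadratic factors as (3v+4)(v+2).

(3v+4)(v+2)(v+6)(v-9)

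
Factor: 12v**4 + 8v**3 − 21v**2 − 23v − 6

(2v + 1)(2v − 3)(3v + 2)(v + 1)

Trying the rational-root candidates, v = 3/2 is a root, so (2v − 3) is a factor; dividing leaves 6v**3 + 13v**2 + 9v + 2.
Continuing, v = −1 is a root, so (v + 1) is a factor; dividing leaves 6v**2 + 7v + 2.
The remaining quadratic factors as (2v + 1)(3v + 2).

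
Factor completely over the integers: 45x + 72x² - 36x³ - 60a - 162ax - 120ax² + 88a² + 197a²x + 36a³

Group: 4a(9a² + 56ax + 22a + 12x² - 24x - 15) - 3x(9a² + 56ax + 22a + 12x² - 24x - 15); both groups contain (9a² + 56ax + 22a + 12x² - 24x - 15), so (4a - 3x) is a factor with cofactor 9a² + 56ax + 22a + 12x² - 24x - 15.
The cofactor groups again: 9a² + 56ax + 22a + 12x² - 24x - 15 = a(9a + 2x - 5) + (6x + 3)(9a + 2x - 5); both groups contain (9a + 2x - 5), giving (a + 6x + 3)(9a + 2x - 5).

(4a - 3x)(9a + 2x - 5)(a + 6x + 3)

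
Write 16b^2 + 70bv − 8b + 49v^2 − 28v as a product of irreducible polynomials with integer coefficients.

Group: 2b(8b + 7v − 4) + 7v(8b + 7v − 4); both groups contain (8b + 7v − 4).

(2b + 7v)(8b + 7v − 4)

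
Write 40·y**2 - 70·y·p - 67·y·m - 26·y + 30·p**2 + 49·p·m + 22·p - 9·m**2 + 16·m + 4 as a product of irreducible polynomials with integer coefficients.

(5·y - 5·p - 9·m - 2)·(8·y - 6·p + m - 2)

Group: 8·y·(5·y - 5·p - 9·m - 2) + (-6·p + m - 2)·(5·y - 5·p - 9·m - 2); both groups contain (5·y - 5·p - 9·m - 2).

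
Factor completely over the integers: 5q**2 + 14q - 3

Need a pair with product 5·(-3) = -15 and sum 14: that's -1 and 15.
Split the middle term: 5q**2 - q + 15q - 3 = q(5q - 1) + 3(5q - 1).

(5q - 1)(q + 3)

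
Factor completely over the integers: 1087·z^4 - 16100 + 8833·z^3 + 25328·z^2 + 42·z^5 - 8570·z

(6·z - 5)·(7·z + 5)·(z + 14)·(z^2 + 12·z + 46)

By the rational root theorem, z = -5/7 is a root, so (7·z + 5) divides it; the quotient is 6·z^4 + 151·z^3 + 1154·z^2 + 2794·z - 3220.
Then z = -14 is a root, giving the factor (z + 14) and quotient 6·z^3 + 67·z^2 + 216·z - 230.
Continuing, z = 5/6 is a root, giving the factor (6·z - 5) and quotient z^2 + 12·z + 46.
The quadratic z^2 + 12·z + 46 has discriminant -40 < 0 and is irreducible over ℤ.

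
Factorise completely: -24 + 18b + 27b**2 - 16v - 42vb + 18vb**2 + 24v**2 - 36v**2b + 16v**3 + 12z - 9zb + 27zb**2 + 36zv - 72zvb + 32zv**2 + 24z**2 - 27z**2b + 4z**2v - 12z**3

-(4z + 4v - 3b - 4)(3z + 2v + 3)(z - 2v + 3b - 2)

Group: 4z(-3z**2 + 4zv - 9zb + 3z + 4v**2 - 6vb + 10v - 9b + 6) + (4v - 3b - 4)(-3z**2 + 4zv - 9zb + 3z + 4v**2 - 6vb + 10v - 9b + 6); both groups contain (-3z**2 + 4zv - 9zb + 3z + 4v**2 - 6vb + 10v - 9b + 6), so (4z + 4v - 3b - 4) is a factor with cofactor -3z**2 + 4zv - 9zb + 3z + 4v**2 - 6vb + 10v - 9b + 6.
The cofactor groups again: -3z**2 + 4zv - 9zb + 3z + 4v**2 - 6vb + 10v - 9b + 6 = -z(3z + 2v + 3) + (2v - 3b + 2)(3z + 2v + 3); both groups contain (3z + 2v + 3), giving -(z - 2v + 3b - 2)(3z + 2v + 3).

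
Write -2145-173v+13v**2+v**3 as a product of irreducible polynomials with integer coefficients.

(v+11)(v+15)(v-13)

By the rational root theorem, v = 13 is a root, so (v-13) divides it; the quotient is v**2+26v+165.
The remaining quadratic factors as (v+15)(v+11).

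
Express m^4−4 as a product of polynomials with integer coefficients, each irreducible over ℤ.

Substitute u = m^2 to get a quadratic in u, then factor.
m^2+2 is irreducible over ℤ (always positive, so no real roots).
m^2−2 is irreducible over ℤ (2 is not a perfect square).

(m^2+2)*(m^2−2)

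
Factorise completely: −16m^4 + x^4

Difference of squares twice: with A = x and B = 2m, A⁴ − B⁴ = (A² − B²)(A² + B²), and A² − B² factors again.

(x − 2m)(x + 2m)(x^2 + 4m^2)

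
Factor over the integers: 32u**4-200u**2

Pull out the common factor 8u**2; 4u**2-25 is a difference of squares.

8u**2(2u+5)(2u-5)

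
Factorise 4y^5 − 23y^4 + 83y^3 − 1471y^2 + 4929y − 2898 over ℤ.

(4y − 3)(y − 3)(y − 7)(y^2 + 5y + 46)

Testing divisors of the constant over divisors of the leading coefficient, y = 3/4 is a root, giving the factor (4y − 3) and quotient y^4 − 5y^3 + 17y^2 − 355y + 966.
Then y = 7 is a root, so (y − 7) is a factor; dividing leaves y^3 + 2y^2 + 31y − 138.
Continuing, y = 3 is a root, so (y − 3) divides it; the quotient is y^2 + 5y + 46.
The quadratic y^2 + 5y + 46 has discriminant −159 < 0 and is irreducible over ℤ.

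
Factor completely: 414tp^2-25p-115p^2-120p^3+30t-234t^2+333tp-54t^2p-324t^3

-(9t-3p-1)(6t-5p)(6t+8p+5)

Group: 6t(-54t^2+63tp+6t-15p^2-5p) + (8p+5)(-54t^2+63tp+6t-15p^2-5p); both groups contain (-54t^2+63tp+6t-15p^2-5p), so (6t+8p+5) is a factor with cofactor -54t^2+63tp+6t-15p^2-5p.
The cofactor groups again: -54t^2+63tp+6t-15p^2-5p = -9t(6t-5p) + (3p+1)(6t-5p); both groups contain (6t-5p), giving -(9t-3p-1)(6t-5p).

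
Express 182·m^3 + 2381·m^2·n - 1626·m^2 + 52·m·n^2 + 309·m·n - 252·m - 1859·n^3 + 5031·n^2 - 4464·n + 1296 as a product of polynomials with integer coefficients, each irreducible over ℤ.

Group: 14·m·(13·m^2 + 158·m·n - 105·m - 143·n^2 + 255·n - 108) + (13·n - 12)·(13·m^2 + 158·m·n - 105·m - 143·n^2 + 255·n - 108); both groups contain (13·m^2 + 158·m·n - 105·m - 143·n^2 + 255·n - 108), so (14·m + 13·n - 12) is a factor with cofactor 13·m^2 + 158·m·n - 105·m - 143·n^2 + 255·n - 108.
The cofactor groups again: 13·m^2 + 158·m·n - 105·m - 143·n^2 + 255·n - 108 = m·(13·m - 11·n + 12) + (13·n - 9)·(13·m - 11·n + 12); both groups contain (13·m - 11·n + 12), giving (m + 13·n - 9)·(13·m - 11·n + 12).

(13·m - 11·n + 12)·(14·m + 13·n - 12)·(m + 13·n - 9)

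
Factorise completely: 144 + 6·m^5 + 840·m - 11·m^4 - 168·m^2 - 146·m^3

(6·m + 1)·(m - 2)·(m - 6)·(m^2 + 6·m + 12)

Among the possible rational roots, m = 6 is a root, giving the factor (m - 6) and quotient 6·m^4 + 25·m^3 + 4·m^2 - 144·m - 24.
Then m = -1/6 is a root, so (6·m + 1) is a factor; dividing leaves m^3 + 4·m^2 - 24.
Then m = 2 is a root, so (m - 2) divides it; the quotient is m^2 + 6·m + 12.
The quadratic m^2 + 6·m + 12 has discriminant -12 < 0 and is irreducible over ℤ.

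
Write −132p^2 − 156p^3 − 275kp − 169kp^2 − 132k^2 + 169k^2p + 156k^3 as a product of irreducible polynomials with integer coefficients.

Group: 3k(52k^2 − 13kp − 44k − 39p^2 − 33p) + 4p(52k^2 − 13kp − 44k − 39p^2 − 33p); both groups contain (52k^2 − 13kp − 44k − 39p^2 − 33p), so (3k + 4p) is a factor with cofactor 52k^2 − 13kp − 44k − 39p^2 − 33p.
The cofactor groups again: 52k^2 − 13kp − 44k − 39p^2 − 33p = 13k(4k + 3p) + (−13p − 11)(4k + 3p); both groups contain (4k + 3p), giving (13k − 13p − 11)(4k + 3p).

(13k − 13p − 11)(3k + 4p)(4k + 3p)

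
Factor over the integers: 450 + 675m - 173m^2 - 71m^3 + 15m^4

By the rational root theorem, m = -3 is a root, giving the factor (m + 3) and quotient 15m^3 - 116m^2 + 175m + 150.
Next, m = 5 is a root, so (m - 5) is a factor; dividing leaves 15m^2 - 41m - 30.
The remaining quadratic factors as (5m + 3)(3m - 10).

(3m - 10)(5m + 3)(m + 3)(m - 5)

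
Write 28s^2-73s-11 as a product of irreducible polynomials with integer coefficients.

Need a pair with product 28·(-11) = -308 and sum -73: that's -77 and 4.
Split the middle term: 28s^2-77s + 4s-11 = 7s(4s-11) + (4s-11).

(4s-11)(7s+1)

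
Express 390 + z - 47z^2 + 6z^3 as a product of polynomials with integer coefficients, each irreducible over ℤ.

Trying the rational-root candidates, z = 6 is a root, so (z - 6) divides it; the quotient is 6z^2 - 11z - 65.
The remaining quadratic factors as (3z - 13)(2z + 5).

(2z + 5)(3z - 13)(z - 6)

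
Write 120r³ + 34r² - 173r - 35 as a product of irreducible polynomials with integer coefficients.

(4r + 5)(5r + 1)(6r - 7)

Trying the rational-root candidates, r = -1/5 is a root, so (5r + 1) is a factor; dividing leaves 24r² + 2r - 35.
The remaining quadratic factors as (4r + 5)(6r - 7).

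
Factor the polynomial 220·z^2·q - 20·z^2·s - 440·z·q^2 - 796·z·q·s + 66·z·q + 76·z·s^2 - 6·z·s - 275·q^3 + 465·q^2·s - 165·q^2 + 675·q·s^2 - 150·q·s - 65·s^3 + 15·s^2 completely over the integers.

Group: 10·z·(22·z·q - 2·z·s - 55·q^2 - 50·q·s + 5·s^2) + (5·q - 13·s + 3)·(22·z·q - 2·z·s - 55·q^2 - 50·q·s + 5·s^2); both groups contain (22·z·q - 2·z·s - 55·q^2 - 50·q·s + 5·s^2), so (10·z + 5·q - 13·s + 3) is a factor with cofactor 22·z·q - 2·z·s - 55·q^2 - 50·q·s + 5·s^2.
The cofactor groups again: 22·z·q - 2·z·s - 55·q^2 - 50·q·s + 5·s^2 = 2·z·(11·q - s) + (-5·q - 5·s)·(11·q - s); both groups contain (11·q - s), giving (2·z - 5·q - 5·s)·(11·q - s).

(2·z - 5·q - 5·s)·(11·q - s)·(10·z + 5·q - 13·s + 3)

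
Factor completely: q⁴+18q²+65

Substitute u = q² to get a quadratic in u, then factor.
q²+13 is irreducible over ℤ (always positive, so no real roots).
q²+5 is irreducible over ℤ (always positive, so no real roots).

(q²+13)(q²+5)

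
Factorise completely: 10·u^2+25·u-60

Pull out the common factor 5, then factor the remaining trinomial.

5·(2·u-3)·(u+4)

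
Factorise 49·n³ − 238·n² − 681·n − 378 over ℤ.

Trying the rational-root candidates, n = −6/7 is a root, so (7·n + 6) is a factor; dividing leaves 7·n² − 40·n − 63.
The remaining quadratic factors as (7·n + 9)(n − 7).

(7·n + 6)·(7·n + 9)·(n − 7)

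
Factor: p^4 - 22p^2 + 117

Substitute u = p^2 to get a quadratic in u, then factor.
p^2 - 9 is a difference of squares.
p^2 - 13 is irreducible over ℤ (13 is not a perfect square).

(p + 3)(p - 3)(p^2 - 13)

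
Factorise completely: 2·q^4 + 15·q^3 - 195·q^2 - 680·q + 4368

Testing divisors of the constant over divisors of the leading coefficient, q = -12 is a root, giving the factor (q + 12) and quotient 2·q^3 - 9·q^2 - 87·q + 364.
Next, q = 4 is a root, giving the factor (q - 4) and quotient 2·q^2 - q - 91.
The remaining quadratic factors as (q - 7)(2·q + 13).

(2·q + 13)·(q + 12)·(q - 4)·(q - 7)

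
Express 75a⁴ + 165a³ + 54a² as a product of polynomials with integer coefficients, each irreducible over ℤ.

3a²(5a + 2)(5a + 9)

Pull out the common factor 3a², then factor the remaining trinomial.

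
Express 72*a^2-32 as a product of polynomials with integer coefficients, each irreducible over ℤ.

Pull out the common factor 8; 9*a^2-4 is a difference of squares.

8*(3*a+2)*(3*a-2)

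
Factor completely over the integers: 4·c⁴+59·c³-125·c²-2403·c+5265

Trying the rational-root candidates, c = 9/4 is a root, so (4·c-9) is a factor; dividing leaves c³+17·c²+7·c-585.
Continuing, c = 5 is a root, so (c-5) is a factor; dividing leaves c²+22·c+117.
The remaining quadratic factors as (c+9)(c+13).

(4·c-9)·(c+13)·(c+9)·(c-5)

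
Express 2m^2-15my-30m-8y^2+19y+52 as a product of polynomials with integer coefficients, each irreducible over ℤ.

Group: m(2m+y-4) + (-8y-13)(2m+y-4); both groups contain (2m+y-4).

(2m+y-4)(m-8y-13)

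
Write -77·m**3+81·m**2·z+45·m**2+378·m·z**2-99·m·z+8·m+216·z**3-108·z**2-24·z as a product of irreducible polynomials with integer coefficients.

-(11·m+12·z-8)·(7·m+6·z+1)·(m-3·z)

Group: 11·m·(-7·m**2+15·m·z-m+18·z**2+3·z) + (12·z-8)·(-7·m**2+15·m·z-m+18·z**2+3·z); both groups contain (-7·m**2+15·m·z-m+18·z**2+3·z), so (11·m+12·z-8) is a factor with cofactor -7·m**2+15·m·z-m+18·z**2+3·z.
The cofactor groups again: -7·m**2+15·m·z-m+18·z**2+3·z = -7·m·(m-3·z) + (-6·z-1)·(m-3·z); both groups contain (m-3·z), giving -(7·m+6·z+1)·(m-3·z).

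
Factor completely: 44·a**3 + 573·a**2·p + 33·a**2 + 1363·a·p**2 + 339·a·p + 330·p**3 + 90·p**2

Group: a·(44·a**2 + 133·a·p + 33·a + 33·p**2 + 9·p) + 10·p·(44·a**2 + 133·a·p + 33·a + 33·p**2 + 9·p); both groups contain (44·a**2 + 133·a·p + 33·a + 33·p**2 + 9·p), so (a + 10·p) is a factor with cofactor 44·a**2 + 133·a·p + 33·a + 33·p**2 + 9·p.
The cofactor groups again: 44·a**2 + 133·a·p + 33·a + 33·p**2 + 9·p = 11·a·(4·a + 11·p + 3) + 3·p·(4·a + 11·p + 3); both groups contain (4·a + 11·p + 3), giving (11·a + 3·p)·(4·a + 11·p + 3).

(11·a + 3·p)·(4·a + 11·p + 3)·(a + 10·p)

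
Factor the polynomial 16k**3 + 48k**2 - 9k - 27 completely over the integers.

Testing divisors of the constant over divisors of the leading coefficient, k = -3/4 is a root, so (4k + 3) is a factor; dividing leaves 4k**2 + 9k - 9.
The remaining quadratic factors as (4k - 3)(k + 3).

(4k + 3)(4k - 3)(k + 3)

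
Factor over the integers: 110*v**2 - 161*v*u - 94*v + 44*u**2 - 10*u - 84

(10*v - 11*u - 14)*(11*v - 4*u + 6)

Group: 10*v*(11*v - 4*u + 6) + (-11*u - 14)*(11*v - 4*u + 6); both groups contain (11*v - 4*u + 6).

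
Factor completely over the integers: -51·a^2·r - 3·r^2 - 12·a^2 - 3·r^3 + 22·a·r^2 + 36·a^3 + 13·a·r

Group: 3·a·(12·a^2 - 13·a·r - 4·a + 3·r^2 + 3·r) - r·(12·a^2 - 13·a·r - 4·a + 3·r^2 + 3·r); both groups contain (12·a^2 - 13·a·r - 4·a + 3·r^2 + 3·r), so (3·a - r) is a factor with cofactor 12·a^2 - 13·a·r - 4·a + 3·r^2 + 3·r.
The cofactor groups again: 12·a^2 - 13·a·r - 4·a + 3·r^2 + 3·r = 4·a·(3·a - r - 1) - 3·r·(3·a - r - 1); both groups contain (3·a - r - 1), giving (4·a - 3·r)·(3·a - r - 1).

(3·a - r)·(3·a - r - 1)·(4·a - 3·r)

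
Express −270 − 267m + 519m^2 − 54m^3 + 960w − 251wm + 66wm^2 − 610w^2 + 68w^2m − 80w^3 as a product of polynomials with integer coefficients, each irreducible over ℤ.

Group: 10w(−8w^2 + 14wm − 69w − 6m^2 + 51m + 27) + (9m − 10)(−8w^2 + 14wm − 69w − 6m^2 + 51m + 27); both groups contain (−8w^2 + 14wm − 69w − 6m^2 + 51m + 27), so (10w + 9m − 10) is a factor with cofactor −8w^2 + 14wm − 69w − 6m^2 + 51m + 27.
The cofactor groups again: −8w^2 + 14wm − 69w − 6m^2 + 51m + 27 = −8w(w − m + 9) + (6m + 3)(w − m + 9); both groups contain (w − m + 9), giving −(8w − 6m − 3)(w − m + 9).

−(8w − 6m − 3)(w − m + 9)(10w + 9m − 10)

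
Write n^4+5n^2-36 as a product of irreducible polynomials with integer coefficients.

(n+2)(n-2)(n^2+9)

Substitute u = n^2 to get a quadratic in u, then factor.
n^2+9 is irreducible over ℤ (sum of squares).
n^2-4 is a difference of squares.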